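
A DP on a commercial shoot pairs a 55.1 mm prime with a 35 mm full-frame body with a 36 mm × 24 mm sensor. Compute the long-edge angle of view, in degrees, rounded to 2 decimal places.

36.18°

Angle of view α = 2·arctan(w/2f) with w = 36 mm and f = 55.1 mm.
w/2f = 0.32668; arctan(0.32668) ≈ 18.0911°, so α ≈ 36.1822°.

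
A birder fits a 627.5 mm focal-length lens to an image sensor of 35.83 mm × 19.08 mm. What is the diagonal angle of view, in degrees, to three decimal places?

3.705°

Sensor diagonal = √(35.83² + 19.08²) = √1647.8353 ≈ 40.5935 mm.
Angle of view α = 2·arctan(d/2f) with d = 40.5935 mm and f = 627.5 mm.
d/2f = 0.03235; arctan(0.03235) ≈ 1.8526°, so α ≈ 3.7052°.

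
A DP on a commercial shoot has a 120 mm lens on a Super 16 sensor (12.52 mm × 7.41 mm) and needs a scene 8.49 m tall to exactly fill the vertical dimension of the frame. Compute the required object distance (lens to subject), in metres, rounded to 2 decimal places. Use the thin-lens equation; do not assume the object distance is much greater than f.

137.61 m

W: 8.49 m = 8490 mm.
Magnification m = h/W = dᵢ/dₒ; combined with 1/f = 1/dₒ + 1/dᵢ this gives dₒ = f·(1 + W/h).
dₒ = 120 mm × (1 + 8490/7.41) = 120 × 1146.7490 ≈ 137609.879 mm = 137.61 m.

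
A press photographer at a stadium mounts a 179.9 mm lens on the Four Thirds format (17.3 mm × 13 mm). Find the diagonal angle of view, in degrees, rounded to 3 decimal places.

6.884°

Sensor diagonal = √(17.3² + 13²) = √468.2900 ≈ 21.6400 mm.
Angle of view α = 2·arctan(d/2f) with d = 21.6400 mm and f = 179.9 mm.
d/2f = 0.06014; arctan(0.06014) ≈ 3.4419°, so α ≈ 6.8838°.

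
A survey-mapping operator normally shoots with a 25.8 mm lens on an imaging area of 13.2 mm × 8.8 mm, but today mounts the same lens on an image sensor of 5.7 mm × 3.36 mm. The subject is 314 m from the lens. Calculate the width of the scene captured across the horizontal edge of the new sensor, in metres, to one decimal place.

69.4 m

The focal length stays 25.8 mm; the relevant sensor dimension is now w = 5.7 mm. Object distance dₒ = 314 m = 314000 mm.
Thin-lens field width W = w·(dₒ − f)/f = 5.7 × (314000 − 25.8)/25.8 ≈ 69366.393 mm = 69.3664 m.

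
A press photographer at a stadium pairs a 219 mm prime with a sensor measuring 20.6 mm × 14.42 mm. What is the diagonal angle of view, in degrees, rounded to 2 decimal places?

6.57°

Sensor diagonal = √(20.6² + 14.42²) = √632.2964 ≈ 25.1455 mm.
Angle of view α = 2·arctan(d/2f) with d = 25.1455 mm and f = 219 mm.
d/2f = 0.05741; arctan(0.05741) ≈ 3.2857°, so α ≈ 6.5715°.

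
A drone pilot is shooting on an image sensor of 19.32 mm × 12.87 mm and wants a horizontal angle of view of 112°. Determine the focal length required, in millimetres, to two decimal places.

6.52 mm

From α = 2·arctan(w/2f) we get f = w / (2·tan(α/2)).
With w = 19.32 mm and α/2 = 56°, tan(α/2) ≈ 1.48256, so f ≈ 19.32 / 2.96512 ≈ 6.5158 mm.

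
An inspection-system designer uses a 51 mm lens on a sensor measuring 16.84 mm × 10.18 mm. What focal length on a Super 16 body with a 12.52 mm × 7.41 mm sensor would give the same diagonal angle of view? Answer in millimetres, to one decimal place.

Sensor diagonal = √(16.84² + 10.18²) = √387.2180 ≈ 19.6779 mm.
Sensor diagonal = √(12.52² + 7.41²) = √211.6585 ≈ 14.5485 mm.
Equal angle of view means equal diagonal/f ratio, so f₂ = f₁ · (diagonal₂/diagonal₁) = 51 × 14.5485/19.6779.
f₂ = 51 × 0.73933 ≈ 37.706 mm.

37.7 mm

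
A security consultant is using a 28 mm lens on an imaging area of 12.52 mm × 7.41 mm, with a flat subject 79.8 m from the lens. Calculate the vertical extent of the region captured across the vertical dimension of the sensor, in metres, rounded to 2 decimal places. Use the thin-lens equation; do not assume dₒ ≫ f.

dₒ: 79.8 m = 79800 mm.
Similar triangles through the lens centre give W/dₒ = h/dᵢ; with 1/f = 1/dₒ + 1/dᵢ this gives W = h·(dₒ − f)/f.
W = 7.41 mm × (79800 − 28) / 28 = 7.41 × 2849.0000 ≈ 21111.090 mm = 21.1111 m.

21.11 m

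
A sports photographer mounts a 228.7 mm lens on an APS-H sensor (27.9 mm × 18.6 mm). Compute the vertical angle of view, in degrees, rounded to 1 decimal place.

Angle of view α = 2·arctan(h/2f) with h = 18.6 mm and f = 228.7 mm.
h/2f = 0.04066; arctan(0.04066) ≈ 2.3286°, so α ≈ 4.6573°.

4.7°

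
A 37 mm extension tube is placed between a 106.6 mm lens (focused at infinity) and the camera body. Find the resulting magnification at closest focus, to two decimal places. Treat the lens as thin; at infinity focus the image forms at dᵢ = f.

0.35×

The tube moves the image plane from f to f + e, so dᵢ = 106.6 + 37 = 143.6 mm. Focus is achieved when 1/f = 1/dₒ + 1/dᵢ, giving dₒ = 1/(1/f − 1/(f+e)).
Magnification m = dᵢ/dₒ = (f+e)·(1/f − 1/(f+e)) = e/f = 37/106.6 ≈ 0.3471.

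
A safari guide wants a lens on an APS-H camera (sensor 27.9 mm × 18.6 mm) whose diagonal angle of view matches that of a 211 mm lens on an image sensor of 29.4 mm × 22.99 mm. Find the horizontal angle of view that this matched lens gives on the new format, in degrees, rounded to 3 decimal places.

8.417°

Sensor diagonal = √(29.4² + 22.99²) = √1392.9001 ≈ 37.3216 mm.
Sensor diagonal = √(27.9² + 18.6²) = √1124.3700 ≈ 33.5316 mm.
Equal diagonal AOV ⇒ f₂ = f₁ · 33.5316/37.3216 = 211 × 0.89845 ≈ 189.5733 mm.
Horizontal AOV on the new format = 2·arctan(27.9 / (2 × 189.5733)) = 2·arctan(0.07359) ≈ 8.4172°.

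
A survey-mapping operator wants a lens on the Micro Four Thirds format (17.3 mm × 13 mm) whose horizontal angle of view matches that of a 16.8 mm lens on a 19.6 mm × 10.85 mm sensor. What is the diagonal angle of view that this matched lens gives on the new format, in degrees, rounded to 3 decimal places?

Equal horizontal AOV ⇒ f₂ = f₁ · 17.3/19.6 = 16.8 × 0.88265 ≈ 14.8286 mm.
Sensor diagonal = √(17.3² + 13²) = √468.2900 ≈ 21.6400 mm.
Diagonal AOV on the new format = 2·arctan(21.6400 / (2 × 14.8286)) = 2·arctan(0.72967) ≈ 72.2344°.

72.234°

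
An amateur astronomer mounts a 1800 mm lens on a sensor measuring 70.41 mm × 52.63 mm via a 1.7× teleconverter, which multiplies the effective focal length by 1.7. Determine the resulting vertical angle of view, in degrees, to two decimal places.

0.99°

Effective focal length f = 1800 × 1.7 = 3060 mm.
α = 2·arctan(52.63 / (2 × 3060)) = 2·arctan(0.00860) ≈ 0.9854°.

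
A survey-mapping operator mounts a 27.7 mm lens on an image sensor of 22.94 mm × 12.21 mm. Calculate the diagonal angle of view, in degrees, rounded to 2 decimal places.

Sensor diagonal = √(22.94² + 12.21²) = √675.3277 ≈ 25.9871 mm.
Angle of view α = 2·arctan(d/2f) with d = 25.9871 mm and f = 27.7 mm.
d/2f = 0.46908; arctan(0.46908) ≈ 25.1304°, so α ≈ 50.2607°.

50.26°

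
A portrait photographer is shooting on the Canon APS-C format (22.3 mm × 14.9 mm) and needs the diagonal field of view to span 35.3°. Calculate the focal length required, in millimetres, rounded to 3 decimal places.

Sensor diagonal = √(22.3² + 14.9²) = √719.3000 ≈ 26.8198 mm.
From α = 2·arctan(d/2f) we get f = d / (2·tan(α/2)).
With d = 26.8198 mm and α/2 = 17.65°, tan(α/2) ≈ 0.31818, so f ≈ 26.8198 / 0.63636 ≈ 42.1457 mm.

42.146 mm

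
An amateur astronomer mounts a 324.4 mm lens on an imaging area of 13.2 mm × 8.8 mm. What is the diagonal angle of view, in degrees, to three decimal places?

2.801°

Sensor diagonal = √(13.2² + 8.8²) = √251.6800 ≈ 15.8644 mm.
Angle of view α = 2·arctan(d/2f) with d = 15.8644 mm and f = 324.4 mm.
d/2f = 0.02445; arctan(0.02445) ≈ 1.4007°, so α ≈ 2.8014°.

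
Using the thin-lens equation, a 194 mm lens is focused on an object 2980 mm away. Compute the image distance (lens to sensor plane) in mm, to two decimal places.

207.51 mm

1/dᵢ = 1/f − 1/dₒ = 1/194 − 1/2980 = 0.0048191 mm⁻¹.
dᵢ = 1/0.0048191 ≈ 207.5090 mm.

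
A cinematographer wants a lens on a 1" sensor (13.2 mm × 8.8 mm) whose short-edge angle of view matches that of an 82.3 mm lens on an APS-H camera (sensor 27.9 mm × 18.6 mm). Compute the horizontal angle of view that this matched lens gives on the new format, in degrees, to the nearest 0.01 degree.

Equal short-edge AOV ⇒ f₂ = f₁ · 8.8/18.6 = 82.3 × 0.47312 ≈ 38.9376 mm.
Horizontal AOV on the new format = 2·arctan(13.2 / (2 × 38.9376)) = 2·arctan(0.16950) ≈ 19.2406°.

19.24°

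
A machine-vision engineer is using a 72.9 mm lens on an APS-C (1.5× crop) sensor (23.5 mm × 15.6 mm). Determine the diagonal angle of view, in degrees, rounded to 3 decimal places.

Sensor diagonal = √(23.5² + 15.6²) = √795.6100 ≈ 28.2066 mm.
Angle of view α = 2·arctan(d/2f) with d = 28.2066 mm and f = 72.9 mm.
d/2f = 0.19346; arctan(0.19346) ≈ 10.9492°, so α ≈ 21.8984°.

21.898°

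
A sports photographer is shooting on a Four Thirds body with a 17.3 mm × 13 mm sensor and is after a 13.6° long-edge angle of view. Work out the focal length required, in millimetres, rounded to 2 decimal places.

72.54 mm

From α = 2·arctan(w/2f) we get f = w / (2·tan(α/2)).
With w = 17.3 mm and α/2 = 6.8°, tan(α/2) ≈ 0.11924, so f ≈ 17.3 / 0.23849 ≈ 72.5411 mm.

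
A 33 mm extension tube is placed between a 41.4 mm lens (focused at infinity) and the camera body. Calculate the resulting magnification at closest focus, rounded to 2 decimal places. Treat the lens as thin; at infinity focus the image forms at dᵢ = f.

0.80×

The tube moves the image plane from f to f + e, so dᵢ = 41.4 + 33 = 74.4 mm. Focus is achieved when 1/f = 1/dₒ + 1/dᵢ, giving dₒ = 1/(1/f − 1/(f+e)).
Magnification m = dᵢ/dₒ = (f+e)·(1/f − 1/(f+e)) = e/f = 33/41.4 ≈ 0.7971.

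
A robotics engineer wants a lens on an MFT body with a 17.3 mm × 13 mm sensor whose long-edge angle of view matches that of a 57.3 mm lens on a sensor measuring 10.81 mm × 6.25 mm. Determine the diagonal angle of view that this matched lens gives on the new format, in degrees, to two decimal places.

Equal long-edge AOV ⇒ f₂ = f₁ · 17.3/10.81 = 57.3 × 1.60037 ≈ 91.7012 mm.
Sensor diagonal = √(17.3² + 13²) = √468.2900 ≈ 21.6400 mm.
Diagonal AOV on the new format = 2·arctan(21.6400 / (2 × 91.7012)) = 2·arctan(0.11799) ≈ 13.4587°.

13.46°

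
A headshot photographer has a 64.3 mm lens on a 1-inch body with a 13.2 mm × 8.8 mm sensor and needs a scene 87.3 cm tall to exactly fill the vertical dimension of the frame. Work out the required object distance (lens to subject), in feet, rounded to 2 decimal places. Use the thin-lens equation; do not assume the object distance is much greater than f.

W: 87.3 cm = 873 mm.
Magnification m = h/W = dᵢ/dₒ; combined with 1/f = 1/dₒ + 1/dᵢ this gives dₒ = f·(1 + W/h).
dₒ = 64.3 mm × (1 + 873/8.8) = 64.3 × 100.2045 ≈ 6443.152 mm = 6443.152/304.8 ft = 21.139 ft.

21.14 ft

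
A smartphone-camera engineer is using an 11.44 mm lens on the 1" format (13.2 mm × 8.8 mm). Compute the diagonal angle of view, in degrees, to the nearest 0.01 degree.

69.47°

Sensor diagonal = √(13.2² + 8.8²) = √251.6800 ≈ 15.8644 mm.
Angle of view α = 2·arctan(d/2f) with d = 15.8644 mm and f = 11.44 mm.
d/2f = 0.69338; arctan(0.69338) ≈ 34.7365°, so α ≈ 69.4730°.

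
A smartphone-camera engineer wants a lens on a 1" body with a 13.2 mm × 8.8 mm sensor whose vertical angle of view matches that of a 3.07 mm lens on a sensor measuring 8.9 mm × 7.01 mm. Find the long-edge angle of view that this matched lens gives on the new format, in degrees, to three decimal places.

Equal vertical AOV ⇒ f₂ = f₁ · 8.8/7.01 = 3.07 × 1.25535 ≈ 3.8539 mm.
Long-edge AOV on the new format = 2·arctan(13.2 / (2 × 3.8539)) = 2·arctan(1.71254) ≈ 119.4363°.

119.436°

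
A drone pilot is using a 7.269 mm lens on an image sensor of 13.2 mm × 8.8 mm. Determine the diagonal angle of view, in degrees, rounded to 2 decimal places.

95.00°

Sensor diagonal = √(13.2² + 8.8²) = √251.6800 ≈ 15.8644 mm.
Angle of view α = 2·arctan(d/2f) with d = 15.8644 mm and f = 7.269 mm.
d/2f = 1.09124; arctan(1.09124) ≈ 47.4982°, so α ≈ 94.9963°.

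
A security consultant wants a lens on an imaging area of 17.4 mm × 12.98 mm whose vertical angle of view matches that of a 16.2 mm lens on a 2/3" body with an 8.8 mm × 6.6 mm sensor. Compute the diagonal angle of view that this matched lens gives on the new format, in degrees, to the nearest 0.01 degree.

37.63°

Equal vertical AOV ⇒ f₂ = f₁ · 12.98/6.6 = 16.2 × 1.96667 ≈ 31.8600 mm.
Sensor diagonal = √(17.4² + 12.98²) = √471.2404 ≈ 21.7081 mm.
Diagonal AOV on the new format = 2·arctan(21.7081 / (2 × 31.8600)) = 2·arctan(0.34068) ≈ 37.6258°.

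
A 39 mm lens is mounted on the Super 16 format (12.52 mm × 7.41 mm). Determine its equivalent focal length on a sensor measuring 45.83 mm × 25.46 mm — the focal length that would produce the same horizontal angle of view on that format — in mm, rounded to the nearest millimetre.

Equal angle of view means equal width/f ratio, so f₂ = f₁ · (width₂/width₁) = 39 × 45.83/12.52.
f₂ = 39 × 3.66054 ≈ 142.761 mm.

143 mm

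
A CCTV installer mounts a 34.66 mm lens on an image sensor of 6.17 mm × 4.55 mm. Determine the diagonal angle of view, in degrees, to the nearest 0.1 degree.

12.6°

Sensor diagonal = √(6.17² + 4.55²) = √58.7714 ≈ 7.6663 mm.
Angle of view α = 2·arctan(d/2f) with d = 7.6663 mm and f = 34.66 mm.
d/2f = 0.11059; arctan(0.11059) ≈ 6.3108°, so α ≈ 12.6216°.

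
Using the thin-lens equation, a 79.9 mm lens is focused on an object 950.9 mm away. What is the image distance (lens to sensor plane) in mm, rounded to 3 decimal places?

87.230 mm

1/dᵢ = 1/f − 1/dₒ = 1/79.9 − 1/950.9 = 0.0114640 mm⁻¹.
dᵢ = 1/0.0114640 ≈ 87.2295 mm.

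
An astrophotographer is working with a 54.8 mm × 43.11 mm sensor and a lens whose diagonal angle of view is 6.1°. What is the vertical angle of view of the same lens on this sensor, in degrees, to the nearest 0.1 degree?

3.8°

Sensor diagonal = √(54.8² + 43.11²) = √4861.5121 ≈ 69.7245 mm.
From the diagonal AOV: f = 69.7245 / (2·tan(3.05°)) = 69.7245 / 0.10657 ≈ 654.2865 mm.
Vertical AOV = 2·arctan(43.11 / (2 × 654.2865)) = 2·arctan(0.03294) ≈ 3.7738°.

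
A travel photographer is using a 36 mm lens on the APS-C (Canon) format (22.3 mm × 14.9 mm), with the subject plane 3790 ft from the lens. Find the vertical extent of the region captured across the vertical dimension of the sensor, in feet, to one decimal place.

1568.6 ft

dₒ: 3790 ft × 304.8 mm/ft = 1155191.96 mm.
Similar triangles through the lens centre give W/dₒ = h/dᵢ; with 1/f = 1/dₒ + 1/dᵢ this gives W = h·(dₒ − f)/f.
W = 14.9 mm × (1.15519e+06 − 36) / 36 = 14.9 × 32087.6656 ≈ 478106.218 mm = 478106.218/304.8 ft = 1568.59 ft.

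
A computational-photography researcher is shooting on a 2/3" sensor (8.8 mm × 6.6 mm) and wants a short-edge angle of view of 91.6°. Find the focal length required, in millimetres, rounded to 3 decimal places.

3.209 mm

From α = 2·arctan(h/2f) we get f = h / (2·tan(α/2)).
With h = 6.6 mm and α/2 = 45.8°, tan(α/2) ≈ 1.02832, so f ≈ 6.6 / 2.05665 ≈ 3.2091 mm.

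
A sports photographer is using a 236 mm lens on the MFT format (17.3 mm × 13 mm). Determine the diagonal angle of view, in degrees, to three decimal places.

5.250°

Sensor diagonal = √(17.3² + 13²) = √468.2900 ≈ 21.6400 mm.
Angle of view α = 2·arctan(d/2f) with d = 21.6400 mm and f = 236 mm.
d/2f = 0.04585; arctan(0.04585) ≈ 2.6250°, so α ≈ 5.2501°.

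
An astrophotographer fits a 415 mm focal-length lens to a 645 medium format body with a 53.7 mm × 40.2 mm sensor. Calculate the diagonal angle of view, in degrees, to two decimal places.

Sensor diagonal = √(53.7² + 40.2²) = √4499.7300 ≈ 67.0800 mm.
Angle of view α = 2·arctan(d/2f) with d = 67.0800 mm and f = 415 mm.
d/2f = 0.08082; arctan(0.08082) ≈ 4.6206°, so α ≈ 9.2411°.

9.24°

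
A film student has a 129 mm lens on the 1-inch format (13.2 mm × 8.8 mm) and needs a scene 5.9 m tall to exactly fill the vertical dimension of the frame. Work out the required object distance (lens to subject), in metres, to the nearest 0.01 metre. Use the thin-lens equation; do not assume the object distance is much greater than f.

W: 5.9 m = 5900 mm.
Magnification m = h/W = dᵢ/dₒ; combined with 1/f = 1/dₒ + 1/dᵢ this gives dₒ = f·(1 + W/h).
dₒ = 129 mm × (1 + 5900/8.8) = 129 × 671.4545 ≈ 86617.636 mm = 86.6176 m.

86.62 m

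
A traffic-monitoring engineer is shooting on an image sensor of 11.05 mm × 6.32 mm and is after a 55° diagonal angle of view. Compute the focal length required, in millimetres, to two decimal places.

Sensor diagonal = √(11.05² + 6.32²) = √162.0449 ≈ 12.7297 mm.
From α = 2·arctan(d/2f) we get f = d / (2·tan(α/2)).
With d = 12.7297 mm and α/2 = 27.5°, tan(α/2) ≈ 0.52057, so f ≈ 12.7297 / 1.04113 ≈ 12.2267 mm.

12.23 mm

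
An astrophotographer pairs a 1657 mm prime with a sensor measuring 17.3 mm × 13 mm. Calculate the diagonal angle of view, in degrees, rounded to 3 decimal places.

Sensor diagonal = √(17.3² + 13²) = √468.2900 ≈ 21.6400 mm.
Angle of view α = 2·arctan(d/2f) with d = 21.6400 mm and f = 1657 mm.
d/2f = 0.00653; arctan(0.00653) ≈ 0.3741°, so α ≈ 0.7483°.

0.748°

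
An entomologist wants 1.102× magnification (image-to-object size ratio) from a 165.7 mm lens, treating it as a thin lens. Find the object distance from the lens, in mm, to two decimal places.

With m = dᵢ/dₒ and 1/f = 1/dₒ + 1/dᵢ, substituting dᵢ = m·dₒ gives 1/f = (1 + 1/m)/dₒ, hence dₒ = f·(1 + 1/m).
dₒ = 165.7 × (1 + 1/1.102) = 165.7 × 1.90744 ≈ 316.063 mm.

316.06 mm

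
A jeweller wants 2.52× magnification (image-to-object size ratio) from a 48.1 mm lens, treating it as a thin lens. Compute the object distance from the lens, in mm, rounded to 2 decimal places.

With m = dᵢ/dₒ and 1/f = 1/dₒ + 1/dᵢ, substituting dᵢ = m·dₒ gives 1/f = (1 + 1/m)/dₒ, hence dₒ = f·(1 + 1/m).
dₒ = 48.1 × (1 + 1/2.52) = 48.1 × 1.39683 ≈ 67.187 mm.

67.19 mm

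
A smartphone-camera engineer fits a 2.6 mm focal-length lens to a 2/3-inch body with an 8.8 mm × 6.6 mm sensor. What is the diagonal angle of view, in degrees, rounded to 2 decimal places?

129.40°

Sensor diagonal = √(8.8² + 6.6²) = √121.0000 ≈ 11.0000 mm.
Angle of view α = 2·arctan(d/2f) with d = 11.0000 mm and f = 2.6 mm.
d/2f = 2.11538; arctan(2.11538) ≈ 64.6986°, so α ≈ 129.3972°.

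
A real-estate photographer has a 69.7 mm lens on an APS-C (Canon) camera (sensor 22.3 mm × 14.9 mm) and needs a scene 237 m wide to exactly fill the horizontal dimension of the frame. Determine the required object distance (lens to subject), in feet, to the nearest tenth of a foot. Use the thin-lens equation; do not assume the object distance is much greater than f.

W: 237 m = 237000 mm.
Magnification m = w/W = dᵢ/dₒ; combined with 1/f = 1/dₒ + 1/dᵢ this gives dₒ = f·(1 + W/w).
dₒ = 69.7 mm × (1 + 237000/22.3) = 69.7 × 10628.8027 ≈ 740827.548 mm = 740827.548/304.8 ft = 2430.54 ft.

2430.5 ft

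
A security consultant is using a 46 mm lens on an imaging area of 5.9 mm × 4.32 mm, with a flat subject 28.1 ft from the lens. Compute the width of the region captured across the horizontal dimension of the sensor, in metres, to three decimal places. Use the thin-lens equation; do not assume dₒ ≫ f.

dₒ: 28.1 ft × 304.8 mm/ft = 8564.88 mm.
Similar triangles through the lens centre give W/dₒ = w/dᵢ; with 1/f = 1/dₒ + 1/dᵢ this gives W = w·(dₒ − f)/f.
W = 5.9 mm × (8564.88 − 46) / 46 = 5.9 × 185.1930 ≈ 1092.639 mm = 1.09264 m.

1.093 m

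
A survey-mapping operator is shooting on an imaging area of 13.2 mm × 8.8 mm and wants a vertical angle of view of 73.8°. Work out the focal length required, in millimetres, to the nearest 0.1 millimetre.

From α = 2·arctan(h/2f) we get f = h / (2·tan(α/2)).
With h = 8.8 mm and α/2 = 36.9°, tan(α/2) ≈ 0.75082, so f ≈ 8.8 / 1.50164 ≈ 5.8602 mm.

5.9 mm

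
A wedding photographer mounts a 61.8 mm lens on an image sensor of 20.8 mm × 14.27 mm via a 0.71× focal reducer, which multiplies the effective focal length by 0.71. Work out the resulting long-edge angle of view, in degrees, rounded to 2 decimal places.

Effective focal length f = 61.8 × 0.71 = 43.878 mm.
α = 2·arctan(20.8 / (2 × 43.878)) = 2·arctan(0.23702) ≈ 26.6685°.

26.67°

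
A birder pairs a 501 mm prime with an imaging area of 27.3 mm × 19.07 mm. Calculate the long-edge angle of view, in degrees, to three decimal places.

3.121°

Angle of view α = 2·arctan(w/2f) with w = 27.3 mm and f = 501 mm.
w/2f = 0.02725; arctan(0.02725) ≈ 1.5607°, so α ≈ 3.1213°.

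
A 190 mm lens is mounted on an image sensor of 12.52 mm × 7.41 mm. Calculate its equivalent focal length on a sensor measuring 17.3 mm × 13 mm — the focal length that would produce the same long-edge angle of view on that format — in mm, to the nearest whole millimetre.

Equal angle of view means equal width/f ratio, so f₂ = f₁ · (width₂/width₁) = 190 × 17.3/12.52.
f₂ = 190 × 1.38179 ≈ 262.540 mm.

263 mm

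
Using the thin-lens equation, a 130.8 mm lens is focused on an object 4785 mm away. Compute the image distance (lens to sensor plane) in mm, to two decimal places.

134.48 mm

1/dᵢ = 1/f − 1/dₒ = 1/130.8 − 1/4785 = 0.0074363 mm⁻¹.
dᵢ = 1/0.0074363 ≈ 134.4760 mm.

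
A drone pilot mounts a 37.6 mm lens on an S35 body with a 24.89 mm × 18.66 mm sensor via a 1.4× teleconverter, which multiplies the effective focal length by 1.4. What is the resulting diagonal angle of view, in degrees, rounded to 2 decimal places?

Effective focal length f = 37.6 × 1.4 = 52.64 mm.
Sensor diagonal = √(24.89² + 18.66²) = √967.7077 ≈ 31.1080 mm.
α = 2·arctan(31.108 / (2 × 52.64)) = 2·arctan(0.29548) ≈ 32.9226°.

32.92°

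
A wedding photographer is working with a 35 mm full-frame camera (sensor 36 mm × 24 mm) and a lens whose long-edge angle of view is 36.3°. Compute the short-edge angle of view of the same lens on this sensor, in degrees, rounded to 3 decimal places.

24.656°

From the long-edge AOV: f = 36 / (2·tan(18.15°)) = 36 / 0.65563 ≈ 54.9088 mm.
Short-edge AOV = 2·arctan(24 / (2 × 54.9088)) = 2·arctan(0.21854) ≈ 24.6557°.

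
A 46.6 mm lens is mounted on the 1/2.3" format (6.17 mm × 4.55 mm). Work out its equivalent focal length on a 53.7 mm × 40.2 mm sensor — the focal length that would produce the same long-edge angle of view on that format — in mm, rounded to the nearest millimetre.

406 mm

Equal angle of view means equal width/f ratio, so f₂ = f₁ · (width₂/width₁) = 46.6 × 53.7/6.17.
f₂ = 46.6 × 8.70340 ≈ 405.579 mm.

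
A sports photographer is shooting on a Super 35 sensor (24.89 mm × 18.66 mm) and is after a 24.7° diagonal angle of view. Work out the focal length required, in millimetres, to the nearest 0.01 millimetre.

71.04 mm

Sensor diagonal = √(24.89² + 18.66²) = √967.7077 ≈ 31.1080 mm.
From α = 2·arctan(d/2f) we get f = d / (2·tan(α/2)).
With d = 31.1080 mm and α/2 = 12.35°, tan(α/2) ≈ 0.21895, so f ≈ 31.1080 / 0.43790 ≈ 71.0392 mm.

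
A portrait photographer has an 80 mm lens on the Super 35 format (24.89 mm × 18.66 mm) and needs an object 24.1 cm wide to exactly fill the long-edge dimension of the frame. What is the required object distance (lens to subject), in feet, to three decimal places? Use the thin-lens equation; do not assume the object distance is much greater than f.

W: 24.1 cm = 241 mm.
Magnification m = w/W = dᵢ/dₒ; combined with 1/f = 1/dₒ + 1/dᵢ this gives dₒ = f·(1 + W/w).
dₒ = 80 mm × (1 + 241/24.89) = 80 × 10.6826 ≈ 854.608 mm = 854.608/304.8 ft = 2.80383 ft.

2.804 ft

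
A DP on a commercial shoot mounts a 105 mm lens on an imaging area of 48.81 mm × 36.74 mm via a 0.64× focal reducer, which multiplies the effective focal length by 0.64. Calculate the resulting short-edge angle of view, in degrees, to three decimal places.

30.578°

Effective focal length f = 105 × 0.64 = 67.2 mm.
α = 2·arctan(36.74 / (2 × 67.2)) = 2·arctan(0.27336) ≈ 30.5780°.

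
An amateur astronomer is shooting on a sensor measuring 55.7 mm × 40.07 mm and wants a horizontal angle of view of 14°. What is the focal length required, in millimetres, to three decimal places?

226.820 mm

From α = 2·arctan(w/2f) we get f = w / (2·tan(α/2)).
With w = 55.7 mm and α/2 = 7°, tan(α/2) ≈ 0.12278, so f ≈ 55.7 / 0.24557 ≈ 226.8200 mm.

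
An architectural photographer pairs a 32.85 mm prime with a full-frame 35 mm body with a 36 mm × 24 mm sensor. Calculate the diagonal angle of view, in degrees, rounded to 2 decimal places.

66.73°

Sensor diagonal = √(36² + 24²) = √1872.0000 ≈ 43.2666 mm.
Angle of view α = 2·arctan(d/2f) with d = 43.2666 mm and f = 32.85 mm.
d/2f = 0.65855; arctan(0.65855) ≈ 33.3668°, so α ≈ 66.7337°.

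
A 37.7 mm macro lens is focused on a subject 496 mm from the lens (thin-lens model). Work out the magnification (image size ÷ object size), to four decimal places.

Thin lens: 1/f = 1/dₒ + 1/dᵢ → 1/dᵢ = 1/37.7 − 1/496 = 0.0245091 mm⁻¹, so dᵢ ≈ 40.8012 mm.
Magnification m = dᵢ/dₒ = 40.8012/496 ≈ 0.08226.

0.0823×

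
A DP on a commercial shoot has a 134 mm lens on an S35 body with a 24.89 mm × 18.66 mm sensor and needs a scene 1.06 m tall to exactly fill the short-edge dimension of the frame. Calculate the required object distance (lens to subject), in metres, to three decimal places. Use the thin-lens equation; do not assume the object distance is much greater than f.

7.746 m

W: 1.06 m = 1060 mm.
Magnification m = h/W = dᵢ/dₒ; combined with 1/f = 1/dₒ + 1/dᵢ this gives dₒ = f·(1 + W/h).
dₒ = 134 mm × (1 + 1060/18.66) = 134 × 57.8060 ≈ 7746.004 mm = 7.746 m.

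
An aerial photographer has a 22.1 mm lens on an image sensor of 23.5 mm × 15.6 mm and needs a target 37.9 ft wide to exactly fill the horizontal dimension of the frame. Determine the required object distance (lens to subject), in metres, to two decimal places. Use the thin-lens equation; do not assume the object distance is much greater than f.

10.89 m

W: 37.9 ft × 304.8 mm/ft = 11551.92 mm.
Magnification m = w/W = dᵢ/dₒ; combined with 1/f = 1/dₒ + 1/dᵢ this gives dₒ = f·(1 + W/w).
dₒ = 22.1 mm × (1 + 11551.9/23.5) = 22.1 × 492.5710 ≈ 10885.820 mm = 10.8858 m.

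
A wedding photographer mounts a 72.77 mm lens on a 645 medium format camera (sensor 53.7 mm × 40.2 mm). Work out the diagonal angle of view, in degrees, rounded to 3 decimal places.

49.490°

Sensor diagonal = √(53.7² + 40.2²) = √4499.7300 ≈ 67.0800 mm.
Angle of view α = 2·arctan(d/2f) with d = 67.0800 mm and f = 72.77 mm.
d/2f = 0.46090; arctan(0.46090) ≈ 24.7452°, so α ≈ 49.4904°.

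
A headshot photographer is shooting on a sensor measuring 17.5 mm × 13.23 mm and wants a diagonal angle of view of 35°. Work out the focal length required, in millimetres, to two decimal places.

34.79 mm

Sensor diagonal = √(17.5² + 13.23²) = √481.2829 ≈ 21.9382 mm.
From α = 2·arctan(d/2f) we get f = d / (2·tan(α/2)).
With d = 21.9382 mm and α/2 = 17.5°, tan(α/2) ≈ 0.31530, so f ≈ 21.9382 / 0.63060 ≈ 34.7895 mm.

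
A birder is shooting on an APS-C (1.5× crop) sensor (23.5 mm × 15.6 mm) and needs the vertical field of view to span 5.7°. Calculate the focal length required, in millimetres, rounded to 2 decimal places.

From α = 2·arctan(h/2f) we get f = h / (2·tan(α/2)).
With h = 15.6 mm and α/2 = 2.85°, tan(α/2) ≈ 0.04978, so f ≈ 15.6 / 0.09957 ≈ 156.6802 mm.

156.68 mm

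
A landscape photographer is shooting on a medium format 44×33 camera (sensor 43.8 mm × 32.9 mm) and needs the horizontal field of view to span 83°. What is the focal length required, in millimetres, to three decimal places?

24.753 mm

From α = 2·arctan(w/2f) we get f = w / (2·tan(α/2)).
With w = 43.8 mm and α/2 = 41.5°, tan(α/2) ≈ 0.88473, so f ≈ 43.8 / 1.76945 ≈ 24.7534 mm.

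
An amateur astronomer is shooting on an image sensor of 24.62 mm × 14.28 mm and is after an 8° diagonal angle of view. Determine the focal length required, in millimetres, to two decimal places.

203.51 mm

Sensor diagonal = √(24.62² + 14.28²) = √810.0628 ≈ 28.4616 mm.
From α = 2·arctan(d/2f) we get f = d / (2·tan(α/2)).
With d = 28.4616 mm and α/2 = 4°, tan(α/2) ≈ 0.06993, so f ≈ 28.4616 / 0.13985 ≈ 203.5099 mm.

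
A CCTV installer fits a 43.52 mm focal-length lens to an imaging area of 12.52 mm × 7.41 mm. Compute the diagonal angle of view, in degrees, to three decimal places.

18.978°

Sensor diagonal = √(12.52² + 7.41²) = √211.6585 ≈ 14.5485 mm.
Angle of view α = 2·arctan(d/2f) with d = 14.5485 mm and f = 43.52 mm.
d/2f = 0.16715; arctan(0.16715) ≈ 9.4891°, so α ≈ 18.9782°.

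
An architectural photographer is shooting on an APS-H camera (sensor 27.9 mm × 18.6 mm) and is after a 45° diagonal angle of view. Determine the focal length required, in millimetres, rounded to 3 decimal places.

Sensor diagonal = √(27.9² + 18.6²) = √1124.3700 ≈ 33.5316 mm.
From α = 2·arctan(d/2f) we get f = d / (2·tan(α/2)).
With d = 33.5316 mm and α/2 = 22.5°, tan(α/2) ≈ 0.41421, so f ≈ 33.5316 / 0.82843 ≈ 40.4763 mm.

40.476 mm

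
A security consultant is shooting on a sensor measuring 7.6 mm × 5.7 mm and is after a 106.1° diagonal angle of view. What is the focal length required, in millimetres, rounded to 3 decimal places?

Sensor diagonal = √(7.6² + 5.7²) = √90.2500 ≈ 9.5000 mm.
From α = 2·arctan(d/2f) we get f = d / (2·tan(α/2)).
With d = 9.5000 mm and α/2 = 53.05°, tan(α/2) ≈ 1.32946, so f ≈ 9.5000 / 2.65891 ≈ 3.5729 mm.

3.573 mm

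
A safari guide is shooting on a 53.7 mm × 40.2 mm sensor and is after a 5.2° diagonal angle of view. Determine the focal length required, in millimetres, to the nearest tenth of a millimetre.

738.6 mm

Sensor diagonal = √(53.7² + 40.2²) = √4499.7300 ≈ 67.0800 mm.
From α = 2·arctan(d/2f) we get f = d / (2·tan(α/2)).
With d = 67.0800 mm and α/2 = 2.6°, tan(α/2) ≈ 0.04541, so f ≈ 67.0800 / 0.09082 ≈ 738.6084 mm.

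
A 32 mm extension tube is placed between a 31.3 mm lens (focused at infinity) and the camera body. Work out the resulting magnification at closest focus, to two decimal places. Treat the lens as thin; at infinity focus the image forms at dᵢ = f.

1.02×

The tube moves the image plane from f to f + e, so dᵢ = 31.3 + 32 = 63.3 mm. Focus is achieved when 1/f = 1/dₒ + 1/dᵢ, giving dₒ = 1/(1/f − 1/(f+e)).
Magnification m = dᵢ/dₒ = (f+e)·(1/f − 1/(f+e)) = e/f = 32/31.3 ≈ 1.0224.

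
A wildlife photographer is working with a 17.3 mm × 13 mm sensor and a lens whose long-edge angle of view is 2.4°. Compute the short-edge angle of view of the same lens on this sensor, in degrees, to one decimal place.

1.8°

From the long-edge AOV: f = 17.3 / (2·tan(1.2°)) = 17.3 / 0.04189 ≈ 412.9467 mm.
Short-edge AOV = 2·arctan(13 / (2 × 412.9467)) = 2·arctan(0.01574) ≈ 1.8036°.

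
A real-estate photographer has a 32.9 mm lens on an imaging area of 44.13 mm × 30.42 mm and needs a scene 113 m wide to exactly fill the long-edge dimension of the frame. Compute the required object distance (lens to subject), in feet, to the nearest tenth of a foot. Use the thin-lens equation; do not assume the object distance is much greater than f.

W: 113 m = 113000 mm.
Magnification m = w/W = dᵢ/dₒ; combined with 1/f = 1/dₒ + 1/dᵢ this gives dₒ = f·(1 + W/w).
dₒ = 32.9 mm × (1 + 113000/44.13) = 32.9 × 2561.6164 ≈ 84277.178 mm = 84277.178/304.8 ft = 276.5 ft.

276.5 ft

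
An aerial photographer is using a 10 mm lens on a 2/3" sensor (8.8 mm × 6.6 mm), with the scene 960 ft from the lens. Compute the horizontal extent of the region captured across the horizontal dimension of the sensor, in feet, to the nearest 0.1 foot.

844.8 ft

dₒ: 960 ft × 304.8 mm/ft = 292607.99 mm.
Similar triangles through the lens centre give W/dₒ = w/dᵢ; with 1/f = 1/dₒ + 1/dᵢ this gives W = w·(dₒ − f)/f.
W = 8.8 mm × (292608 − 10) / 10 = 8.8 × 29259.7991 ≈ 257486.232 mm = 257486.232/304.8 ft = 844.771 ft.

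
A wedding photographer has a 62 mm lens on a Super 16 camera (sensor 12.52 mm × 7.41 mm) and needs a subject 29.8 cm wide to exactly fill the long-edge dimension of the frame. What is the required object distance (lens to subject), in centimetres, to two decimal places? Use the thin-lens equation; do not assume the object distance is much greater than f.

W: 29.8 cm = 298 mm.
Magnification m = w/W = dᵢ/dₒ; combined with 1/f = 1/dₒ + 1/dᵢ this gives dₒ = f·(1 + W/w).
dₒ = 62 mm × (1 + 298/12.52) = 62 × 24.8019 ≈ 1537.719 mm = 153.772 cm.

153.77 cm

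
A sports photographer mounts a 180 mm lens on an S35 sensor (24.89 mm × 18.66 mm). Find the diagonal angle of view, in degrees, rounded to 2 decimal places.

9.88°

Sensor diagonal = √(24.89² + 18.66²) = √967.7077 ≈ 31.1080 mm.
Angle of view α = 2·arctan(d/2f) with d = 31.1080 mm and f = 180 mm.
d/2f = 0.08641; arctan(0.08641) ≈ 4.9387°, so α ≈ 9.8774°.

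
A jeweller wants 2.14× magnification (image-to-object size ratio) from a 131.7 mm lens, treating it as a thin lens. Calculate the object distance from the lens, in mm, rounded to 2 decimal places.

With m = dᵢ/dₒ and 1/f = 1/dₒ + 1/dᵢ, substituting dᵢ = m·dₒ gives 1/f = (1 + 1/m)/dₒ, hence dₒ = f·(1 + 1/m).
dₒ = 131.7 × (1 + 1/2.14) = 131.7 × 1.46729 ≈ 193.242 mm.

193.24 mm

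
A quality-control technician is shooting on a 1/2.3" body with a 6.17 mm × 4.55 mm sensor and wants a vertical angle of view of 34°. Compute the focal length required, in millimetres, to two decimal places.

7.44 mm

From α = 2·arctan(h/2f) we get f = h / (2·tan(α/2)).
With h = 4.55 mm and α/2 = 17°, tan(α/2) ≈ 0.30573, so f ≈ 4.55 / 0.61146 ≈ 7.4412 mm.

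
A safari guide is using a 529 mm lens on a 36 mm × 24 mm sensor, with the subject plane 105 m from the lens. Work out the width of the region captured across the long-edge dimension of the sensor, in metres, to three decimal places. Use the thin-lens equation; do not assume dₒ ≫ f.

7.110 m

dₒ: 105 m = 105000 mm.
Similar triangles through the lens centre give W/dₒ = w/dᵢ; with 1/f = 1/dₒ + 1/dᵢ this gives W = w·(dₒ − f)/f.
W = 36 mm × (105000 − 529) / 529 = 36 × 197.4877 ≈ 7109.558 mm = 7.10956 m.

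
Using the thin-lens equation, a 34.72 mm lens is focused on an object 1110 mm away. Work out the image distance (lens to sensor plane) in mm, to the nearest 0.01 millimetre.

35.84 mm

1/dᵢ = 1/f − 1/dₒ = 1/34.72 − 1/1110 = 0.0279009 mm⁻¹.
dᵢ = 1/0.0279009 ≈ 35.8411 mm.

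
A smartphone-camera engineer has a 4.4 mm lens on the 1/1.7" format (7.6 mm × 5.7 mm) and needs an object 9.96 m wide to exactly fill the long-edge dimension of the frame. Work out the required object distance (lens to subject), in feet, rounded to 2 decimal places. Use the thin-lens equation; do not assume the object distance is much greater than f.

W: 9.96 m = 9960 mm.
Magnification m = w/W = dᵢ/dₒ; combined with 1/f = 1/dₒ + 1/dᵢ this gives dₒ = f·(1 + W/w).
dₒ = 4.4 mm × (1 + 9960/7.6) = 4.4 × 1311.5263 ≈ 5770.716 mm = 5770.716/304.8 ft = 18.9328 ft.

18.93 ft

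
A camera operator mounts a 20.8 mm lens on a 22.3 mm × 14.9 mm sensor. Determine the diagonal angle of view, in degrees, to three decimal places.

Sensor diagonal = √(22.3² + 14.9²) = √719.3000 ≈ 26.8198 mm.
Angle of view α = 2·arctan(d/2f) with d = 26.8198 mm and f = 20.8 mm.
d/2f = 0.64471; arctan(0.64471) ≈ 32.8101°, so α ≈ 65.6202°.

65.620°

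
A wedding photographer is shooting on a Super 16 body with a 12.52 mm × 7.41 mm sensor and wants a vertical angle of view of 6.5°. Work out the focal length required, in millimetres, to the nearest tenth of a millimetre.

65.2 mm

From α = 2·arctan(h/2f) we get f = h / (2·tan(α/2)).
With h = 7.41 mm and α/2 = 3.25°, tan(α/2) ≈ 0.05678, so f ≈ 7.41 / 0.11357 ≈ 65.2471 mm.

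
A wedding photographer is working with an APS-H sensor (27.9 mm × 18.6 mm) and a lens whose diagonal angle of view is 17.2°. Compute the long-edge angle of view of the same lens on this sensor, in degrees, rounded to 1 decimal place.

14.3°

Sensor diagonal = √(27.9² + 18.6²) = √1124.3700 ≈ 33.5316 mm.
From the diagonal AOV: f = 33.5316 / (2·tan(8.6°)) = 33.5316 / 0.30247 ≈ 110.8588 mm.
Long-edge AOV = 2·arctan(27.9 / (2 × 110.8588)) = 2·arctan(0.12584) ≈ 14.3443°.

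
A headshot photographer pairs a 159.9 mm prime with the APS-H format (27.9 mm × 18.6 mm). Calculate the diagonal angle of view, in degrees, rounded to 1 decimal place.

Sensor diagonal = √(27.9² + 18.6²) = √1124.3700 ≈ 33.5316 mm.
Angle of view α = 2·arctan(d/2f) with d = 33.5316 mm and f = 159.9 mm.
d/2f = 0.10485; arctan(0.10485) ≈ 5.9857°, so α ≈ 11.9714°.

12.0°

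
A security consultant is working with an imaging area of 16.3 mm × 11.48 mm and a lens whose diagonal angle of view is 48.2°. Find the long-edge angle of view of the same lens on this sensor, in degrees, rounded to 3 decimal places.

40.177°

Sensor diagonal = √(16.3² + 11.48²) = √397.4804 ≈ 19.9369 mm.
From the diagonal AOV: f = 19.9369 / (2·tan(24.1°)) = 19.9369 / 0.89464 ≈ 22.2848 mm.
Long-edge AOV = 2·arctan(16.3 / (2 × 22.2848)) = 2·arctan(0.36572) ≈ 40.1770°.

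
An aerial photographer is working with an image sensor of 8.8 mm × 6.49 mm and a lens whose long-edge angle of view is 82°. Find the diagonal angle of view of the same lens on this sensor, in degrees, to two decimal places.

From the long-edge AOV: f = 8.8 / (2·tan(41°)) = 8.8 / 1.73857 ≈ 5.0616 mm.
Sensor diagonal = √(8.8² + 6.49²) = √119.5601 ≈ 10.9344 mm.
Diagonal AOV = 2·arctan(10.9344 / (2 × 5.0616)) = 2·arctan(1.08012) ≈ 94.4117°.

94.41°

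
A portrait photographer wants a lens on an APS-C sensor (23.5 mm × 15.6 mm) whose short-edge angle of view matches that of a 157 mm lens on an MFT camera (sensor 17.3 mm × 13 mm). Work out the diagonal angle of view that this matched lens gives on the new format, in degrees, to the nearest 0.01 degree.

8.56°

Equal short-edge AOV ⇒ f₂ = f₁ · 15.6/13 = 157 × 1.20000 ≈ 188.4000 mm.
Sensor diagonal = √(23.5² + 15.6²) = √795.6100 ≈ 28.2066 mm.
Diagonal AOV on the new format = 2·arctan(28.2066 / (2 × 188.4000)) = 2·arctan(0.07486) ≈ 8.5621°.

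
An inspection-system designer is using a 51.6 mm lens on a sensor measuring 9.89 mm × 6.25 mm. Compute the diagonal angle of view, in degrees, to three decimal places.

12.936°

Sensor diagonal = √(9.89² + 6.25²) = √136.8746 ≈ 11.6993 mm.
Angle of view α = 2·arctan(d/2f) with d = 11.6993 mm and f = 51.6 mm.
d/2f = 0.11337; arctan(0.11337) ≈ 6.4678°, so α ≈ 12.9355°.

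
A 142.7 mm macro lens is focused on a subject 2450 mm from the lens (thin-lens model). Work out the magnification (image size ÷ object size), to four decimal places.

0.0618×

Thin lens: 1/f = 1/dₒ + 1/dᵢ → 1/dᵢ = 1/142.7 − 1/2450 = 0.0065995 mm⁻¹, so dᵢ ≈ 151.5256 mm.
Magnification m = dᵢ/dₒ = 151.5256/2450 ≈ 0.06185.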